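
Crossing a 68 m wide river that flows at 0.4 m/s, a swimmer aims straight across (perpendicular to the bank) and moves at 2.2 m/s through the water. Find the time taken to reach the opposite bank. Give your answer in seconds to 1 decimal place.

30.9 s

The component of the swimmer's velocity perpendicular to the bank is 2.2 m/s.
Only the cross-stream component determines the crossing time; the current contributes nothing perpendicular to the bank.
Time = 68 / 2.200 = 30.909 s.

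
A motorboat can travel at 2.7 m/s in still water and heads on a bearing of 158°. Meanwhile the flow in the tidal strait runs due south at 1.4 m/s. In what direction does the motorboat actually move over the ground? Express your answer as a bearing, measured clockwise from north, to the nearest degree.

Taking east as x and north as y: velocity relative to the water = (1.011, -2.503) m/s; the water relative to ground = (0.000, -1.400) m/s.
Velocity relative to ground = (1.011, -2.503) + (0.000, -1.400) = (1.011, -3.903) m/s.
Bearing = atan2(1.01, -3.90) = 165.47° clockwise from north.

165°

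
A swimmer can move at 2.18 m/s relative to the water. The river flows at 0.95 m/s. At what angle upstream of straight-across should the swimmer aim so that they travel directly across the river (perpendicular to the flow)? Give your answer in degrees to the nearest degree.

26°

To cancel the current, the upstream component of the swimmer's velocity must equal the flow: 2.18 sin θ = 0.95.
sin θ = 0.95 / 2.18 = 0.4358.
θ = arcsin(0.4358) = 25.835°.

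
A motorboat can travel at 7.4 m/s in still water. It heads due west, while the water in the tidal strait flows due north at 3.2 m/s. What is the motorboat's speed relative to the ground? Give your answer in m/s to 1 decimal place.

Taking east as x and north as y: velocity relative to the water = (-7.400, 0.000) m/s; the water relative to ground = (0.000, 3.200) m/s.
Velocity relative to ground = (-7.400, 0.000) + (0.000, 3.200) = (-7.400, 3.200) m/s.
Speed = |(-7.400, 3.200)| = 8.062 m/s.

8.1 m/s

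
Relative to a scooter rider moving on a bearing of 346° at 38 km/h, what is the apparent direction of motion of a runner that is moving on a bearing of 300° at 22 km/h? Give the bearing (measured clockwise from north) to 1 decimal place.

200.9°

Taking east as x and north as y: runner velocity = (-19.053, 11.000) km/h; scooter rider velocity = (-9.193, 36.871) km/h.
Velocity of runner relative to scooter rider = (-19.053, 11.000) − (-9.193, 36.871) = (-9.860, -25.871) km/h.
Bearing = atan2(-9.86, -25.87) = 200.86° clockwise from north.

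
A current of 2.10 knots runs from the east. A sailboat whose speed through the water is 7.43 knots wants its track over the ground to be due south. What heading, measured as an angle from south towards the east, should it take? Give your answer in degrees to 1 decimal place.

16.4°

The current pushes perpendicular to the desired track; the heading must have a component into the current equal to 2.10 knots: 7.43 sin θ = 2.10.
sin θ = 0.2826, so θ = 16.418°.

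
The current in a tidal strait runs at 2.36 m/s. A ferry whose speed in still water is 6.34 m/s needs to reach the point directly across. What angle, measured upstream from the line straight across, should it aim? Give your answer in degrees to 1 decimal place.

To cancel the current, the upstream component of the ferry's velocity must equal the flow: 6.34 sin θ = 2.36.
sin θ = 2.36 / 6.34 = 0.3722.
θ = arcsin(0.3722) = 21.854°.

21.9°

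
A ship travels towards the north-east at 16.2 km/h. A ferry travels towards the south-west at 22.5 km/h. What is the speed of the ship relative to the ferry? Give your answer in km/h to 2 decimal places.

38.70 km/h

Taking east as x and north as y: ship velocity = (11.455, 11.455) km/h; ferry velocity = (-15.910, -15.910) km/h.
Velocity of ship relative to ferry = (11.455, 11.455) − (-15.910, -15.910) = (27.365, 27.365) km/h.
Magnitude = |(27.365, 27.365)| = 38.700 km/h.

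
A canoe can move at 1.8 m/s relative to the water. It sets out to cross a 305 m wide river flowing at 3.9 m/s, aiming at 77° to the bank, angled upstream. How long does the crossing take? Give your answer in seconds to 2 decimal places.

173.90 s

The component of the canoe's velocity perpendicular to the bank is 1.8 × sin 77° = 1.754 m/s.
The current is parallel to the bank, so it does not affect the crossing time.
Time = 305 / 1.754 = 173.902 s.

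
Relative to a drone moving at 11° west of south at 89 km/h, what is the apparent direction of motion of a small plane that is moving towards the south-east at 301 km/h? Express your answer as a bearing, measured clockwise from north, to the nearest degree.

119°

Taking east as x and north as y: small plane velocity = (212.839, -212.839) km/h; drone velocity = (-16.982, -87.365) km/h.
Velocity of small plane relative to drone = (212.839, -212.839) − (-16.982, -87.365) = (229.821, -125.474) km/h.
Bearing = atan2(229.82, -125.47) = 118.63° clockwise from north.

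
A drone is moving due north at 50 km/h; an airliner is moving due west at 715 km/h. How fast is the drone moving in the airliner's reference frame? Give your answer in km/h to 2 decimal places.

Taking east as x and north as y: drone velocity = (0.000, 50.000) km/h; airliner velocity = (-715.000, 0.000) km/h.
Velocity of drone relative to airliner = (0.000, 50.000) − (-715.000, 0.000) = (715.000, 50.000) km/h.
Magnitude = |(715.000, 50.000)| = 716.746 km/h.

716.75 km/h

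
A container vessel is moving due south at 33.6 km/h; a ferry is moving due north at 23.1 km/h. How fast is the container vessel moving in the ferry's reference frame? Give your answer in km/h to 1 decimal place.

Taking east as x and north as y: container vessel velocity = (0.000, -33.600) km/h; ferry velocity = (0.000, 23.100) km/h.
Velocity of container vessel relative to ferry = (0.000, -33.600) − (0.000, 23.100) = (0.000, -56.700) km/h.
Magnitude = |(0.000, -56.700)| = 56.700 km/h.

56.7 km/h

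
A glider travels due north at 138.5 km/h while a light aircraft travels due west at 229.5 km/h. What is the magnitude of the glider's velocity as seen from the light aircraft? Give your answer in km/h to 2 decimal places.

268.05 km/h

Taking east as x and north as y: glider velocity = (0.000, 138.500) km/h; light aircraft velocity = (-229.500, 0.000) km/h.
Velocity of glider relative to light aircraft = (0.000, 138.500) − (-229.500, 0.000) = (229.500, 138.500) km/h.
Magnitude = |(229.500, 138.500)| = 268.053 km/h.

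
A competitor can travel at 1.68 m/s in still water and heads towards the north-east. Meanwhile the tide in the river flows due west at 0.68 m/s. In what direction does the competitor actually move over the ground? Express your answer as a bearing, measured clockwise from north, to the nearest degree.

023°

Taking east as x and north as y: velocity relative to the water = (1.188, 1.188) m/s; the water relative to ground = (-0.680, 0.000) m/s.
Velocity relative to ground = (1.188, 1.188) + (-0.680, 0.000) = (0.508, 1.188) m/s.
Bearing = atan2(0.51, 1.19) = 23.15° clockwise from north.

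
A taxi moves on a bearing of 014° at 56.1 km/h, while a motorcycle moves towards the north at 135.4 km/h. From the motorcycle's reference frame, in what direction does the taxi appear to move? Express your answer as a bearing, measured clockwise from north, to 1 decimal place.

Taking east as x and north as y: taxi velocity = (13.572, 54.434) km/h; motorcycle velocity = (0.000, 135.400) km/h.
Velocity of taxi relative to motorcycle = (13.572, 54.434) − (0.000, 135.400) = (13.572, -80.966) km/h.
Bearing = atan2(13.57, -80.97) = 170.48° clockwise from north.

170.5°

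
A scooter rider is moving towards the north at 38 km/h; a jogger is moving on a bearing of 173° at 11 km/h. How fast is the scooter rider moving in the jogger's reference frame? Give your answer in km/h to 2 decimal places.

48.94 km/h

Taking east as x and north as y: scooter rider velocity = (0.000, 38.000) km/h; jogger velocity = (1.341, -10.918) km/h.
Velocity of scooter rider relative to jogger = (0.000, 38.000) − (1.341, -10.918) = (-1.341, 48.918) km/h.
Magnitude = |(-1.341, 48.918)| = 48.936 km/h.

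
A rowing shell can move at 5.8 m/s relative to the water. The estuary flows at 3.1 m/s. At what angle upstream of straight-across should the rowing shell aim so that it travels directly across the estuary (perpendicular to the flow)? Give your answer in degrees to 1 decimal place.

32.3°

To cancel the current, the upstream component of the rowing shell's velocity must equal the flow: 5.8 sin θ = 3.1.
sin θ = 3.1 / 5.8 = 0.5345.
θ = arcsin(0.5345) = 32.309°.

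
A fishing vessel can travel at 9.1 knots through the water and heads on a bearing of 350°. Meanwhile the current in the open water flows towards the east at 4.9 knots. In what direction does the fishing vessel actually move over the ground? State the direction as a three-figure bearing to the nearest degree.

020°

Taking east as x and north as y: velocity relative to the water = (-1.580, 8.962) knots; the water relative to ground = (4.900, 0.000) knots.
Velocity relative to ground = (-1.580, 8.962) + (4.900, 0.000) = (3.320, 8.962) knots.
Bearing = atan2(3.32, 8.96) = 20.33° clockwise from north.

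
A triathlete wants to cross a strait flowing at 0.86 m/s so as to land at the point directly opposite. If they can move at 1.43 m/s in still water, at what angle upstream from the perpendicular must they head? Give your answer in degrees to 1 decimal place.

To cancel the current, the upstream component of the triathlete's velocity must equal the flow: 1.43 sin θ = 0.86.
sin θ = 0.86 / 1.43 = 0.6014.
θ = arcsin(0.6014) = 36.970°.

37.0°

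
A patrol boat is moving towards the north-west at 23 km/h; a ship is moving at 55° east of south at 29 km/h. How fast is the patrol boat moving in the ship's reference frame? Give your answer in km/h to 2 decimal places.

Taking east as x and north as y: patrol boat velocity = (-16.263, 16.263) km/h; ship velocity = (23.755, -16.634) km/h.
Velocity of patrol boat relative to ship = (-16.263, 16.263) − (23.755, -16.634) = (-40.019, 32.897) km/h.
Magnitude = |(-40.019, 32.897)| = 51.805 km/h.

51.80 km/h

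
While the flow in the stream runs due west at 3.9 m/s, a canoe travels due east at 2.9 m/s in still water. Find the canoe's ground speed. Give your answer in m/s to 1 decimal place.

1.0 m/s

Taking east as x and north as y: velocity relative to the water = (2.900, 0.000) m/s; the water relative to ground = (-3.900, 0.000) m/s.
Velocity relative to ground = (2.900, 0.000) + (-3.900, 0.000) = (-1.000, 0.000) m/s.
Speed = |(-1.000, 0.000)| = 1.000 m/s.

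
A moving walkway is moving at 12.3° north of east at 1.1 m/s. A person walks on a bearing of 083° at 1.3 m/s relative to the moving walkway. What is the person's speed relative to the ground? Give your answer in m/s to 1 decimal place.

2.4 m/s

Taking east as x and north as y: moving walkway velocity = (1.075, 0.234) m/s; person velocity relative to moving walkway = (1.290, 0.158) m/s.
Velocity relative to ground = (1.075, 0.234) + (1.290, 0.158) = (2.365, 0.393) m/s.
Speed = |(2.365, 0.393)| = 2.397 m/s.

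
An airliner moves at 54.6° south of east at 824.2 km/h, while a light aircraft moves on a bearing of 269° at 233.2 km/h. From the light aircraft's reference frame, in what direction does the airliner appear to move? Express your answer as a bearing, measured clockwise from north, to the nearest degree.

Taking east as x and north as y: airliner velocity = (477.444, -671.828) km/h; light aircraft velocity = (-233.164, -4.070) km/h.
Velocity of airliner relative to light aircraft = (477.444, -671.828) − (-233.164, -4.070) = (710.608, -667.758) km/h.
Bearing = atan2(710.61, -667.76) = 133.22° clockwise from north.

133°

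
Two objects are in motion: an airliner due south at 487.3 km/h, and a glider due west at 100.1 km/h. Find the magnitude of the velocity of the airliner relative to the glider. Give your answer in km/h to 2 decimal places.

497.47 km/h

Taking east as x and north as y: airliner velocity = (0.000, -487.300) km/h; glider velocity = (-100.100, 0.000) km/h.
Velocity of airliner relative to glider = (0.000, -487.300) − (-100.100, 0.000) = (100.100, -487.300) km/h.
Magnitude = |(100.100, -487.300)| = 497.475 km/h.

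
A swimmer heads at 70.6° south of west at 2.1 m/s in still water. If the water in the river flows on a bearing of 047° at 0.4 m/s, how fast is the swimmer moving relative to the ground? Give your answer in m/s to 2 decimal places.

1.76 m/s

Taking east as x and north as y: velocity relative to the water = (-0.698, -1.981) m/s; the water relative to ground = (0.293, 0.273) m/s.
Velocity relative to ground = (-0.698, -1.981) + (0.293, 0.273) = (-0.405, -1.708) m/s.
Speed = |(-0.405, -1.708)| = 1.755 m/s.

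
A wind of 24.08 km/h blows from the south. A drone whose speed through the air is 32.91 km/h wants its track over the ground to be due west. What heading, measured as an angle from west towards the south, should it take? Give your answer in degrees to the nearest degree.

The wind pushes perpendicular to the desired track; the heading must have a component into the wind equal to 24.08 km/h: 32.91 sin θ = 24.08.
sin θ = 0.7317, so θ = 47.028°.

47°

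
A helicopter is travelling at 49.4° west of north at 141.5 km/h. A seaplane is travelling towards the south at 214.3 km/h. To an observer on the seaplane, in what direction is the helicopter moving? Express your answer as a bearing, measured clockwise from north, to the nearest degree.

341°

Taking east as x and north as y: helicopter velocity = (-107.437, 92.085) km/h; seaplane velocity = (0.000, -214.300) km/h.
Velocity of helicopter relative to seaplane = (-107.437, 92.085) − (0.000, -214.300) = (-107.437, 306.385) km/h.
Bearing = atan2(-107.44, 306.38) = 340.68° clockwise from north.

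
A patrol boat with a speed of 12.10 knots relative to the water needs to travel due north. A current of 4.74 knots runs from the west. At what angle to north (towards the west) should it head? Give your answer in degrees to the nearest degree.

The current pushes perpendicular to the desired track; the heading must have a component into the current equal to 4.74 knots: 12.10 sin θ = 4.74.
sin θ = 0.3917, so θ = 23.063°.

23°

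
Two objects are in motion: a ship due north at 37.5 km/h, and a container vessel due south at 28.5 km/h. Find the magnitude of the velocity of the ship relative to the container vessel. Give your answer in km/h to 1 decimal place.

Taking east as x and north as y: ship velocity = (0.000, 37.500) km/h; container vessel velocity = (0.000, -28.500) km/h.
Velocity of ship relative to container vessel = (0.000, 37.500) − (0.000, -28.500) = (0.000, 66.000) km/h.
Magnitude = |(0.000, 66.000)| = 66.000 km/h.

66.0 km/h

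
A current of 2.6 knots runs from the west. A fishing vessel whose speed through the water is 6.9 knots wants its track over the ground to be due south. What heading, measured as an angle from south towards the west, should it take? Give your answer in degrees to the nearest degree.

The current pushes perpendicular to the desired track; the heading must have a component into the current equal to 2.6 knots: 6.9 sin θ = 2.6.
sin θ = 0.3768, so θ = 22.136°.

22°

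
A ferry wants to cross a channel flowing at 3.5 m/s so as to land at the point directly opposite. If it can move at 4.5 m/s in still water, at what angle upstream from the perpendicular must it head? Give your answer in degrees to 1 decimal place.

To cancel the current, the upstream component of the ferry's velocity must equal the flow: 4.5 sin θ = 3.5.
sin θ = 3.5 / 4.5 = 0.7778.
θ = arcsin(0.7778) = 51.058°.

51.1°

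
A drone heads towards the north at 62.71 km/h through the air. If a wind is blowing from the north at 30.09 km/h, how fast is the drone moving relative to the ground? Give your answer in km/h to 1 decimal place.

32.6 km/h

Taking east as x and north as y: velocity relative to the air = (0.000, 62.710) km/h; the air relative to ground = (0.000, -30.090) km/h.
Velocity relative to ground = (0.000, 62.710) + (0.000, -30.090) = (0.000, 32.620) km/h.
Speed = |(0.000, 32.620)| = 32.620 km/h.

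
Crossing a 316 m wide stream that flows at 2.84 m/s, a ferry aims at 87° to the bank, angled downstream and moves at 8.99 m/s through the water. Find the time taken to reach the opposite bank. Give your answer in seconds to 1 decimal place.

The component of the ferry's velocity perpendicular to the bank is 8.99 × sin 87° = 8.978 m/s.
The flow acts along the bank and has no component across it.
Time = 316 / 8.978 = 35.198 s.

35.2 s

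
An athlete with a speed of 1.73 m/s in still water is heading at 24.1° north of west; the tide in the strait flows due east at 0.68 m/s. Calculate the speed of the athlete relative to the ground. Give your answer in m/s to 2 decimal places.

Taking east as x and north as y: velocity relative to the water = (-1.579, 0.706) m/s; the water relative to ground = (0.680, 0.000) m/s.
Velocity relative to ground = (-1.579, 0.706) + (0.680, 0.000) = (-0.899, 0.706) m/s.
Speed = |(-0.899, 0.706)| = 1.143 m/s.

1.14 m/s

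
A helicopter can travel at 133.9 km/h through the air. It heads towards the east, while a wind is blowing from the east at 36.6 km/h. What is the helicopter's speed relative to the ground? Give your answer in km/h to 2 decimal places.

97.30 km/h

Taking east as x and north as y: velocity relative to the air = (133.900, 0.000) km/h; the air relative to ground = (-36.600, 0.000) km/h.
Velocity relative to ground = (133.900, 0.000) + (-36.600, 0.000) = (97.300, 0.000) km/h.
Speed = |(97.300, 0.000)| = 97.300 km/h.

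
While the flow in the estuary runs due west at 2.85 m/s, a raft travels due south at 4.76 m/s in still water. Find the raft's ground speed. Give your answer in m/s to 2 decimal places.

5.55 m/s

Taking east as x and north as y: velocity relative to the water = (0.000, -4.760) m/s; the water relative to ground = (-2.850, 0.000) m/s.
Velocity relative to ground = (0.000, -4.760) + (-2.850, 0.000) = (-2.850, -4.760) m/s.
Speed = |(-2.850, -4.760)| = 5.548 m/s.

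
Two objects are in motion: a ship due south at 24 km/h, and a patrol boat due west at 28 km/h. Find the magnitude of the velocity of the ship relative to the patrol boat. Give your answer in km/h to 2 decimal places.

Taking east as x and north as y: ship velocity = (0.000, -24.000) km/h; patrol boat velocity = (-28.000, 0.000) km/h.
Velocity of ship relative to patrol boat = (0.000, -24.000) − (-28.000, 0.000) = (28.000, -24.000) km/h.
Magnitude = |(28.000, -24.000)| = 36.878 km/h.

36.88 km/h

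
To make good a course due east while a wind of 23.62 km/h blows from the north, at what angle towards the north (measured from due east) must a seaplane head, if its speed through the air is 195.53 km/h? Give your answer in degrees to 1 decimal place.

The wind pushes perpendicular to the desired track; the heading must have a component into the wind equal to 23.62 km/h: 195.53 sin θ = 23.62.
sin θ = 0.1208, so θ = 6.938°.

6.9°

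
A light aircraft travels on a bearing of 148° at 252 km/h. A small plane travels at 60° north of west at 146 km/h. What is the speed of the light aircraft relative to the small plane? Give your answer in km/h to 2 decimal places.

Taking east as x and north as y: light aircraft velocity = (133.540, -213.708) km/h; small plane velocity = (-73.000, 126.440) km/h.
Velocity of light aircraft relative to small plane = (133.540, -213.708) − (-73.000, 126.440) = (206.540, -340.148) km/h.
Magnitude = |(206.540, -340.148)| = 397.944 km/h.

397.94 km/h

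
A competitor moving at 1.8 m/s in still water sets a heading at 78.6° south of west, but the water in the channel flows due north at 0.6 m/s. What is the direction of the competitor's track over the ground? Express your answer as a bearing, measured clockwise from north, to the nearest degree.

197°

Taking east as x and north as y: velocity relative to the water = (-0.356, -1.764) m/s; the water relative to ground = (0.000, 0.600) m/s.
Velocity relative to ground = (-0.356, -1.764) + (0.000, 0.600) = (-0.356, -1.164) m/s.
Bearing = atan2(-0.36, -1.16) = 196.99° clockwise from north.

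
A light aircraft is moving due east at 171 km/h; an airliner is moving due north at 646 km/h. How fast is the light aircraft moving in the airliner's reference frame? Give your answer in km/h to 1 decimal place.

Taking east as x and north as y: light aircraft velocity = (171.000, 0.000) km/h; airliner velocity = (0.000, 646.000) km/h.
Velocity of light aircraft relative to airliner = (171.000, 0.000) − (0.000, 646.000) = (171.000, -646.000) km/h.
Magnitude = |(171.000, -646.000)| = 668.249 km/h.

668.2 km/h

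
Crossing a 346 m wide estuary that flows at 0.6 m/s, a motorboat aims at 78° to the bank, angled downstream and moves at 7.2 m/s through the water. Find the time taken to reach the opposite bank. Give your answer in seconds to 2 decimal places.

The component of the motorboat's velocity perpendicular to the bank is 7.2 × sin 78° = 7.043 m/s.
The current is parallel to the bank, so it does not affect the crossing time.
Time = 346 / 7.043 = 49.129 s.

49.13 s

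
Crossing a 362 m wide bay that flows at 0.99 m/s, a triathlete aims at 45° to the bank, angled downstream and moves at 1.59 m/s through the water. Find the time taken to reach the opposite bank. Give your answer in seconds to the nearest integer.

322 s

The component of the triathlete's velocity perpendicular to the bank is 1.59 × sin 45° = 1.124 m/s.
The flow acts along the bank and has no component across it.
Time = 362 / 1.124 = 321.978 s.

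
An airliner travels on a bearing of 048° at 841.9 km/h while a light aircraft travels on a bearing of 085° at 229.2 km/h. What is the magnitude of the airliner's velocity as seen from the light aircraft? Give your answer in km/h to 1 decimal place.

Taking east as x and north as y: airliner velocity = (625.654, 563.341) km/h; light aircraft velocity = (228.328, 19.976) km/h.
Velocity of airliner relative to light aircraft = (625.654, 563.341) − (228.328, 19.976) = (397.326, 543.365) km/h.
Magnitude = |(397.326, 543.365)| = 673.137 km/h.

673.1 km/h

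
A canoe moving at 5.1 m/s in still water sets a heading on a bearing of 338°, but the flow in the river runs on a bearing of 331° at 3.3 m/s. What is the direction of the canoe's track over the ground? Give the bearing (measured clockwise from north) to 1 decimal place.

Taking east as x and north as y: velocity relative to the water = (-1.910, 4.729) m/s; the water relative to ground = (-1.600, 2.886) m/s.
Velocity relative to ground = (-1.910, 4.729) + (-1.600, 2.886) = (-3.510, 7.615) m/s.
Bearing = atan2(-3.51, 7.61) = 335.25° clockwise from north.

335.3°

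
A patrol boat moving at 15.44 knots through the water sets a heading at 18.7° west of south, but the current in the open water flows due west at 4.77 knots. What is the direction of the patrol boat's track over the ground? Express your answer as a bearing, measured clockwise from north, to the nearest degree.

Taking east as x and north as y: velocity relative to the water = (-4.950, -14.625) knots; the water relative to ground = (-4.770, 0.000) knots.
Velocity relative to ground = (-4.950, -14.625) + (-4.770, 0.000) = (-9.720, -14.625) knots.
Bearing = atan2(-9.72, -14.62) = 213.61° clockwise from north.

214°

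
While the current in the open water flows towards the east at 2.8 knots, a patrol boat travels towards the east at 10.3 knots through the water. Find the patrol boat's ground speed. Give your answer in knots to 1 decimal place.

Taking east as x and north as y: velocity relative to the water = (10.300, 0.000) knots; the water relative to ground = (2.800, 0.000) knots.
Velocity relative to ground = (10.300, 0.000) + (2.800, 0.000) = (13.100, 0.000) knots.
Speed = |(13.100, 0.000)| = 13.100 knots.

13.1 knots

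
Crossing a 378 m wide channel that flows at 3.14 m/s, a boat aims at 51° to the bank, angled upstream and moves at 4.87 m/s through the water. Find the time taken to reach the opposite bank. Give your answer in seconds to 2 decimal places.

The component of the boat's velocity perpendicular to the bank is 4.87 × sin 51° = 3.785 m/s.
The flow acts along the bank and has no component across it.
Time = 378 / 3.785 = 99.876 s.

99.88 s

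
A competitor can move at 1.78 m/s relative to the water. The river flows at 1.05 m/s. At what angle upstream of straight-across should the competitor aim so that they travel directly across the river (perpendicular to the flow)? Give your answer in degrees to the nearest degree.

To cancel the current, the upstream component of the competitor's velocity must equal the flow: 1.78 sin θ = 1.05.
sin θ = 1.05 / 1.78 = 0.5899.
θ = arcsin(0.5899) = 36.149°.

36°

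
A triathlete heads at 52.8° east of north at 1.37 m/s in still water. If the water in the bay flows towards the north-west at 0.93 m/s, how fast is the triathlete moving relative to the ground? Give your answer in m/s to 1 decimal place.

1.5 m/s

Taking east as x and north as y: velocity relative to the water = (1.091, 0.828) m/s; the water relative to ground = (-0.658, 0.658) m/s.
Velocity relative to ground = (1.091, 0.828) + (-0.658, 0.658) = (0.434, 1.486) m/s.
Speed = |(0.434, 1.486)| = 1.548 m/s.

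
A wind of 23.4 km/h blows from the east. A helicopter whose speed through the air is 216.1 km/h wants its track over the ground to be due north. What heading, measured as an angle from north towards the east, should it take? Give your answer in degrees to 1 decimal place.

6.2°

The wind pushes perpendicular to the desired track; the heading must have a component into the wind equal to 23.4 km/h: 216.1 sin θ = 23.4.
sin θ = 0.1083, so θ = 6.216°.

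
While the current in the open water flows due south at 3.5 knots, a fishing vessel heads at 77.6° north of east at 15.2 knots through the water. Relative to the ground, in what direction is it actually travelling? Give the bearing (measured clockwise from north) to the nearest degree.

016°

Taking east as x and north as y: velocity relative to the water = (3.264, 14.845) knots; the water relative to ground = (0.000, -3.500) knots.
Velocity relative to ground = (3.264, 14.845) + (0.000, -3.500) = (3.264, 11.345) knots.
Bearing = atan2(3.26, 11.35) = 16.05° clockwise from north.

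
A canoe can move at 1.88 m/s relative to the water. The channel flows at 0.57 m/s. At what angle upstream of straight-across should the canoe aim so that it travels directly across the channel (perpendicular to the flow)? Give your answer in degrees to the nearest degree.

18°

To cancel the current, the upstream component of the canoe's velocity must equal the flow: 1.88 sin θ = 0.57.
sin θ = 0.57 / 1.88 = 0.3032.
θ = arcsin(0.3032) = 17.649°.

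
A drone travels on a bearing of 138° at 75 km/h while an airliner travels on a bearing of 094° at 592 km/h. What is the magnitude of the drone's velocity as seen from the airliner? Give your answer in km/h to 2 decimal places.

540.57 km/h

Taking east as x and north as y: drone velocity = (50.185, -55.736) km/h; airliner velocity = (590.558, -41.296) km/h.
Velocity of drone relative to airliner = (50.185, -55.736) − (590.558, -41.296) = (-540.373, -14.440) km/h.
Magnitude = |(-540.373, -14.440)| = 540.566 km/h.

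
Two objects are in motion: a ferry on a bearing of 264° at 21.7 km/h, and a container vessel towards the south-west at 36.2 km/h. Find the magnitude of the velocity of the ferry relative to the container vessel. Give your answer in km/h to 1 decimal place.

23.7 km/h

Taking east as x and north as y: ferry velocity = (-21.581, -2.268) km/h; container vessel velocity = (-25.597, -25.597) km/h.
Velocity of ferry relative to container vessel = (-21.581, -2.268) − (-25.597, -25.597) = (4.016, 23.329) km/h.
Magnitude = |(4.016, 23.329)| = 23.672 km/h.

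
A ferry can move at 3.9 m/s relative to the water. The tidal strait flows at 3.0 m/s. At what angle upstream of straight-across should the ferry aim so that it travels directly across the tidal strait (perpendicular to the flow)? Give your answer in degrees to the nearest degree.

50°

To cancel the current, the upstream component of the ferry's velocity must equal the flow: 3.9 sin θ = 3.0.
sin θ = 3.0 / 3.9 = 0.7692.
θ = arcsin(0.7692) = 50.285°.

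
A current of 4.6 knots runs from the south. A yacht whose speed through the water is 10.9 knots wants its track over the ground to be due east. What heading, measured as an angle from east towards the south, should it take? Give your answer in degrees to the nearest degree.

25°

The current pushes perpendicular to the desired track; the heading must have a component into the current equal to 4.6 knots: 10.9 sin θ = 4.6.
sin θ = 0.4220, so θ = 24.962°.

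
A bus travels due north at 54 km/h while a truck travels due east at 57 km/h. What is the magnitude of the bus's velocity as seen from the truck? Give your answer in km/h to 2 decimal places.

78.52 km/h

Taking east as x and north as y: bus velocity = (0.000, 54.000) km/h; truck velocity = (57.000, 0.000) km/h.
Velocity of bus relative to truck = (0.000, 54.000) − (57.000, 0.000) = (-57.000, 54.000) km/h.
Magnitude = |(-57.000, 54.000)| = 78.518 km/h.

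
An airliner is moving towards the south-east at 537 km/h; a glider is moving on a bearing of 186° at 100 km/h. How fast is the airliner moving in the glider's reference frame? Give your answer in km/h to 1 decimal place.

Taking east as x and north as y: airliner velocity = (379.716, -379.716) km/h; glider velocity = (-10.453, -99.452) km/h.
Velocity of airliner relative to glider = (379.716, -379.716) − (-10.453, -99.452) = (390.169, -280.264) km/h.
Magnitude = |(390.169, -280.264)| = 480.396 km/h.

480.4 km/h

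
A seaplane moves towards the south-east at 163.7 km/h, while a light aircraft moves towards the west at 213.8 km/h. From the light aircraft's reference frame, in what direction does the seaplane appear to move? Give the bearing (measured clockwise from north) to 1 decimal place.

Taking east as x and north as y: seaplane velocity = (115.753, -115.753) km/h; light aircraft velocity = (-213.800, 0.000) km/h.
Velocity of seaplane relative to light aircraft = (115.753, -115.753) − (-213.800, 0.000) = (329.553, -115.753) km/h.
Bearing = atan2(329.55, -115.75) = 109.35° clockwise from north.

109.4°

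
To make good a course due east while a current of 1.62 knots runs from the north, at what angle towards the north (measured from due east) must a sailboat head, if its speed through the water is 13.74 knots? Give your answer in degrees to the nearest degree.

The current pushes perpendicular to the desired track; the heading must have a component into the current equal to 1.62 knots: 13.74 sin θ = 1.62.
sin θ = 0.1179, so θ = 6.771°.

7°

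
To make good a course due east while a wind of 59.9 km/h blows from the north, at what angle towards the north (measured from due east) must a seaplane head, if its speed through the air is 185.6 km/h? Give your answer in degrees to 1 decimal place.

The wind pushes perpendicular to the desired track; the heading must have a component into the wind equal to 59.9 km/h: 185.6 sin θ = 59.9.
sin θ = 0.3227, so θ = 18.829°.

18.8°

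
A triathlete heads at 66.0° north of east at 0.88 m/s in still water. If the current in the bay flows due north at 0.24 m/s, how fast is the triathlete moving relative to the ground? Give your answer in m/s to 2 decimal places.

1.10 m/s

Taking east as x and north as y: velocity relative to the water = (0.358, 0.804) m/s; the water relative to ground = (0.000, 0.240) m/s.
Velocity relative to ground = (0.358, 0.804) + (0.000, 0.240) = (0.358, 1.044) m/s.
Speed = |(0.358, 1.044)| = 1.104 m/s.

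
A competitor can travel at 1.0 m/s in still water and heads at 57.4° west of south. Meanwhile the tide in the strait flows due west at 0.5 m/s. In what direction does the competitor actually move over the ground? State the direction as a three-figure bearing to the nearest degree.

Taking east as x and north as y: velocity relative to the water = (-0.842, -0.539) m/s; the water relative to ground = (-0.500, 0.000) m/s.
Velocity relative to ground = (-0.842, -0.539) + (-0.500, 0.000) = (-1.342, -0.539) m/s.
Bearing = atan2(-1.34, -0.54) = 248.13° clockwise from north.

248°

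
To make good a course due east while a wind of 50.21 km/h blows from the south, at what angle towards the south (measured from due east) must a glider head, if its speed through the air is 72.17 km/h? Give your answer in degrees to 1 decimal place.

The wind pushes perpendicular to the desired track; the heading must have a component into the wind equal to 50.21 km/h: 72.17 sin θ = 50.21.
sin θ = 0.6957, so θ = 44.084°.

44.1°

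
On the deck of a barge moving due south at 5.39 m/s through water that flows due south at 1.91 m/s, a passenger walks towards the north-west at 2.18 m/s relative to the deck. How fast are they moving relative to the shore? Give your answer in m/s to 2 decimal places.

In east/north components (m/s): passenger relative to barge = (-1.541, 1.541); barge relative to water = (0.000, -5.390); water relative to ground = (0.000, -1.910).
Sum = (-1.541, -5.759) m/s.
Speed = |(-1.541, -5.759)| = 5.961 m/s.

5.96 m/s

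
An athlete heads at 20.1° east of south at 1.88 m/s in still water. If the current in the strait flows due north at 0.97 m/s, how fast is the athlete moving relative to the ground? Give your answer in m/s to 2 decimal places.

Taking east as x and north as y: velocity relative to the water = (0.646, -1.765) m/s; the water relative to ground = (0.000, 0.970) m/s.
Velocity relative to ground = (0.646, -1.765) + (0.000, 0.970) = (0.646, -0.795) m/s.
Speed = |(0.646, -0.795)| = 1.025 m/s.

1.02 m/s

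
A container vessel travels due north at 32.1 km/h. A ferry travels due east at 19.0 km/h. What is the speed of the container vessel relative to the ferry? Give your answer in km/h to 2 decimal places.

Taking east as x and north as y: container vessel velocity = (0.000, 32.100) km/h; ferry velocity = (19.000, 0.000) km/h.
Velocity of container vessel relative to ferry = (0.000, 32.100) − (19.000, 0.000) = (-19.000, 32.100) km/h.
Magnitude = |(-19.000, 32.100)| = 37.302 km/h.

37.30 km/h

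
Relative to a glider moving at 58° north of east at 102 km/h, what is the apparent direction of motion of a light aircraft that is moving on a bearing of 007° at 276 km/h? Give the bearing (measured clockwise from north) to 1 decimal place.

Taking east as x and north as y: light aircraft velocity = (33.636, 273.943) km/h; glider velocity = (54.052, 86.501) km/h.
Velocity of light aircraft relative to glider = (33.636, 273.943) − (54.052, 86.501) = (-20.416, 187.442) km/h.
Bearing = atan2(-20.42, 187.44) = 353.78° clockwise from north.

353.8°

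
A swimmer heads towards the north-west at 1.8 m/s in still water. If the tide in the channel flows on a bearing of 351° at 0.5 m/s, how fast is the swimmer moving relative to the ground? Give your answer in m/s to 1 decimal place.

Taking east as x and north as y: velocity relative to the water = (-1.273, 1.273) m/s; the water relative to ground = (-0.078, 0.494) m/s.
Velocity relative to ground = (-1.273, 1.273) + (-0.078, 0.494) = (-1.351, 1.767) m/s.
Speed = |(-1.351, 1.767)| = 2.224 m/s.

2.2 m/s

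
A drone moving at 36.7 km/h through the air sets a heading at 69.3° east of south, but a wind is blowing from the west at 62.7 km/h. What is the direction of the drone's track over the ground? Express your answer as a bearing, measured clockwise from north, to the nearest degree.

098°

Taking east as x and north as y: velocity relative to the air = (34.331, -12.973) km/h; the air relative to ground = (62.700, 0.000) km/h.
Velocity relative to ground = (34.331, -12.973) + (62.700, 0.000) = (97.031, -12.973) km/h.
Bearing = atan2(97.03, -12.97) = 97.61° clockwise from north.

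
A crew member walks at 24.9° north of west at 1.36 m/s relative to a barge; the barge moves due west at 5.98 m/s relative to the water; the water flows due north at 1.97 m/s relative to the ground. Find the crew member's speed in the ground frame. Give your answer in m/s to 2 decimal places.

7.65 m/s

In east/north components (m/s): crew member relative to barge = (-1.234, 0.573); barge relative to water = (-5.980, 0.000); water relative to ground = (0.000, 1.970).
Sum = (-7.214, 2.543) m/s.
Speed = |(-7.214, 2.543)| = 7.649 m/s.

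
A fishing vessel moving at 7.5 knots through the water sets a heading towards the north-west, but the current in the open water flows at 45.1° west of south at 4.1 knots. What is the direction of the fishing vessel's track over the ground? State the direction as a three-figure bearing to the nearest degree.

Taking east as x and north as y: velocity relative to the water = (-5.303, 5.303) knots; the water relative to ground = (-2.904, -2.894) knots.
Velocity relative to ground = (-5.303, 5.303) + (-2.904, -2.894) = (-8.207, 2.409) knots.
Bearing = atan2(-8.21, 2.41) = 286.36° clockwise from north.

286°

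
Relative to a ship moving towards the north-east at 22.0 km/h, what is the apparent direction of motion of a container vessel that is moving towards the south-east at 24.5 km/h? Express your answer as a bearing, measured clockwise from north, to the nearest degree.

177°

Taking east as x and north as y: container vessel velocity = (17.324, -17.324) km/h; ship velocity = (15.556, 15.556) km/h.
Velocity of container vessel relative to ship = (17.324, -17.324) − (15.556, 15.556) = (1.768, -32.880) km/h.
Bearing = atan2(1.77, -32.88) = 176.92° clockwise from north.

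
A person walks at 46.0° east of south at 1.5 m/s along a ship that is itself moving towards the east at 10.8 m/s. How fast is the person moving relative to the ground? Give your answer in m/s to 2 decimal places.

11.92 m/s

Taking east as x and north as y: ship velocity = (10.800, 0.000) m/s; person velocity relative to ship = (1.079, -1.042) m/s.
Velocity relative to ground = (10.800, 0.000) + (1.079, -1.042) = (11.879, -1.042) m/s.
Speed = |(11.879, -1.042)| = 11.925 m/s.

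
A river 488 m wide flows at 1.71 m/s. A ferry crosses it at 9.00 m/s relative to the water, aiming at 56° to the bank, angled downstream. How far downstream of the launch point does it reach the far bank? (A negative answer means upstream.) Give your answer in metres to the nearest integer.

441 m

Perpendicular speed = 7.461 m/s; crossing time = 488 / 7.461 = 65.404 s.
Net downstream speed = 6.743 m/s.
Drift = 6.743 × 65.404 = 441.001 m (downstream).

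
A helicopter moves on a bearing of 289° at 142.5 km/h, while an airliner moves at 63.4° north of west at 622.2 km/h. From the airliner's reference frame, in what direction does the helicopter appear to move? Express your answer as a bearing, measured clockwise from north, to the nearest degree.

Taking east as x and north as y: helicopter velocity = (-134.736, 46.393) km/h; airliner velocity = (-278.596, 556.343) km/h.
Velocity of helicopter relative to airliner = (-134.736, 46.393) − (-278.596, 556.343) = (143.859, -509.949) km/h.
Bearing = atan2(143.86, -509.95) = 164.25° clockwise from north.

164°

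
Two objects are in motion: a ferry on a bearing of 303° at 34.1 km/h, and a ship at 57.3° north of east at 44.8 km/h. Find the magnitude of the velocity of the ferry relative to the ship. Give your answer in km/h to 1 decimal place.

Taking east as x and north as y: ferry velocity = (-28.599, 18.572) km/h; ship velocity = (24.203, 37.700) km/h.
Velocity of ferry relative to ship = (-28.599, 18.572) − (24.203, 37.700) = (-52.801, -19.127) km/h.
Magnitude = |(-52.801, -19.127)| = 56.159 km/h.

56.2 km/h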